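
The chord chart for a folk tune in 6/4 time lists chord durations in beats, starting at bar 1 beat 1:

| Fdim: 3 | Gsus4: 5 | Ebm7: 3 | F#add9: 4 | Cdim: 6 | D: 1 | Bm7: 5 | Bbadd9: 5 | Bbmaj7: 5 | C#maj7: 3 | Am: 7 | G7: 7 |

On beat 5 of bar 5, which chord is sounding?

Bbadd9

Beat 5 of bar 5 is beat (5−1)×6 + 5 = 29 overall.
Running totals: Fdim ends at 3, Gsus4 ends at 8, Ebm7 ends at 11, F#add9 ends at 15, Cdim ends at 21, D ends at 22, Bm7 ends at 27, Bbadd9 ends at 32.
Beat 29 falls within Bbadd9.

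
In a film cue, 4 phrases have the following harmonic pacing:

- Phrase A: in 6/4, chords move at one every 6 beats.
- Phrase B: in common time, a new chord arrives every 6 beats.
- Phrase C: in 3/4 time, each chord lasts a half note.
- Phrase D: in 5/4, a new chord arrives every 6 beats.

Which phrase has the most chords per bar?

Phrase C

A: 6/6 = 1 chord/bar.
B: 4/6 = 2/3 chords/bar.
C: 3/2 = 1.5 chords/bar.
D: 5/6 = 5/6 chords/bar.
Fastest is C at 1.5 chords/bar.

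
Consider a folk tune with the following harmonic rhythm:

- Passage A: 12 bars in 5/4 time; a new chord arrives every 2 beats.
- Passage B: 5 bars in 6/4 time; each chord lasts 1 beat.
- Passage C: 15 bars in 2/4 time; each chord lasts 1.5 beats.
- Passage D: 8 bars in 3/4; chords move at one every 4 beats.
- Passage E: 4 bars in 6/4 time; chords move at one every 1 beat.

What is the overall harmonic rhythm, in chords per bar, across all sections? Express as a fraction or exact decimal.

A: 12 × 5 = 60 beats ÷ 2 = 30 chords.
B: 5 × 6 = 30 beats ÷ 1 = 30 chords.
C: 15 × 2 = 30 beats ÷ 1.5 = 20 chords.
D: 8 × 3 = 24 beats ÷ 4 = 6 chords.
E: 4 × 6 = 24 beats ÷ 1 = 24 chords.
Overall: 110 chords over 44 bars → 110/44 = 2.5 chords per bar.

2.5 chords per bar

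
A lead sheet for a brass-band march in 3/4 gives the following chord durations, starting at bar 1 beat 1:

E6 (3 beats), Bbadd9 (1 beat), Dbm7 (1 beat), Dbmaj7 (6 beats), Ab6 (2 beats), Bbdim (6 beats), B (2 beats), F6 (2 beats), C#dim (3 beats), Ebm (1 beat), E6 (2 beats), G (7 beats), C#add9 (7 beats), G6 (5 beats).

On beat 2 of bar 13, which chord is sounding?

C#add9

Beat 2 of bar 13 is beat (13−1)×3 + 2 = 38 overall.
Running totals: E6 ends at 3, Bbadd9 ends at 4, Dbm7 ends at 5, Dbmaj7 ends at 11, Ab6 ends at 13, Bbdim ends at 19, B ends at 21, F6 ends at 23, C#dim ends at 26, Ebm ends at 27, E6 ends at 29, G ends at 36, C#add9 ends at 43.
Beat 38 falls within C#add9.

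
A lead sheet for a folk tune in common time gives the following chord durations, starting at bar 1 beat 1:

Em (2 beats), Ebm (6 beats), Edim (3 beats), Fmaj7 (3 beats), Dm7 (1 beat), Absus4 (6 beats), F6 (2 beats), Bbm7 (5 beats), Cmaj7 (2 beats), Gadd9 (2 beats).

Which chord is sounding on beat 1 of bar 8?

Beat 1 of bar 8 is beat (8−1)×4 + 1 = 29 overall.
Running totals: Em ends at 2, Ebm ends at 8, Edim ends at 11, Fmaj7 ends at 14, Dm7 ends at 15, Absus4 ends at 21, F6 ends at 23, Bbm7 ends at 28, Cmaj7 ends at 30.
Beat 29 falls within Cmaj7.

Cmaj7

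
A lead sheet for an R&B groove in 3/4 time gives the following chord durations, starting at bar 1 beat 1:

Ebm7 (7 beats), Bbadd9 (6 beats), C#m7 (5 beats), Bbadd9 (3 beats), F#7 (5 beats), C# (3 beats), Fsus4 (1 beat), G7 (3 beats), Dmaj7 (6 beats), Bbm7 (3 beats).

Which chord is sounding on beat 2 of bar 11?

Beat 2 of bar 11 is beat (11−1)×3 + 2 = 32 overall.
Running totals: Ebm7 ends at 7, Bbadd9 ends at 13, C#m7 ends at 18, Bbadd9 ends at 21, F#7 ends at 26, C# ends at 29, Fsus4 ends at 30, G7 ends at 33.
Beat 32 falls within G7.

G7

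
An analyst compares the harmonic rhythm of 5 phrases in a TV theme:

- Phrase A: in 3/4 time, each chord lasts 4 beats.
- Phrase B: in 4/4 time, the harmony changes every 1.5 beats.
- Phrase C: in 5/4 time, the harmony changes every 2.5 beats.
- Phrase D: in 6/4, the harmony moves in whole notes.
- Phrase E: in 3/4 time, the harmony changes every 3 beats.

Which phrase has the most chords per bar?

Phrase B

A: each chord is 4 beats in 3/4, so 0.75 per bar.
B: each chord is 1.5 beats in 4/4, so 8/3 per bar.
C: each chord is 2.5 beats in 5/4, so 2 per bar.
D: each chord is 4 beats in 6/4, so 1.5 per bar.
E: each chord is 3 beats in 3/4, so 1 per bar.
Fastest is B at 8/3 chords/bar.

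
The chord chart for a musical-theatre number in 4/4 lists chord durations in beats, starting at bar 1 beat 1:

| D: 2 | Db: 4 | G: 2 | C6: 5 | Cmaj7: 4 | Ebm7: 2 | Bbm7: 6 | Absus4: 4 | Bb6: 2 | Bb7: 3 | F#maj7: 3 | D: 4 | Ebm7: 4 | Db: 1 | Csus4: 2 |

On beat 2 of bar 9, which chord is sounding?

Bb7

Beat 2 of bar 9 is beat (9−1)×4 + 2 = 34 overall.
Running totals: D ends at 2, Db ends at 6, G ends at 8, C6 ends at 13, Cmaj7 ends at 17, Ebm7 ends at 19, Bbm7 ends at 25, Absus4 ends at 29, Bb6 ends at 31, Bb7 ends at 34.
Beat 34 falls within Bb7.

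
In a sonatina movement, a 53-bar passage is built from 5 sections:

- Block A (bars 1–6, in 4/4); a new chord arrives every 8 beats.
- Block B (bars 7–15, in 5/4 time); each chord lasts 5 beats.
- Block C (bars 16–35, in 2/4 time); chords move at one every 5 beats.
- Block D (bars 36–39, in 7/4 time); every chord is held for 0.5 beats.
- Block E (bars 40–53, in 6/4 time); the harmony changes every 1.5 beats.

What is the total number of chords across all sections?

132 chords

A: 6 bars × 4 beats = 24 beats; 8 beats/chord → 3 chords.
B: 9 bars × 5 beats = 45 beats; 5 beats/chord → 9 chords.
C: 20 bars × 2 beats = 40 beats; 5 beats/chord → 8 chords.
D: 4 bars × 7 beats = 28 beats; 0.5 beats/chord → 56 chords.
E: 14 bars × 6 beats = 84 beats; 1.5 beats/chord → 56 chords.
Total: 3 + 9 + 8 + 56 + 56 = 132.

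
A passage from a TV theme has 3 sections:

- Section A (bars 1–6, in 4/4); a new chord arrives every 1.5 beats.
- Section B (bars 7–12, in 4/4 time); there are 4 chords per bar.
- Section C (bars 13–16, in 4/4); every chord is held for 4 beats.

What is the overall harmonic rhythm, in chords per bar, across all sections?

A: 6 × 4 = 24 beats ÷ 1.5 = 16 chords.
B: 6 × 4 = 24 beats ÷ 1 = 24 chords.
C: 4 × 4 = 16 beats ÷ 4 = 4 chords.
Overall: 44 chords over 16 bars → 44/16 = 2.75 chords per bar.

2.75 chords per bar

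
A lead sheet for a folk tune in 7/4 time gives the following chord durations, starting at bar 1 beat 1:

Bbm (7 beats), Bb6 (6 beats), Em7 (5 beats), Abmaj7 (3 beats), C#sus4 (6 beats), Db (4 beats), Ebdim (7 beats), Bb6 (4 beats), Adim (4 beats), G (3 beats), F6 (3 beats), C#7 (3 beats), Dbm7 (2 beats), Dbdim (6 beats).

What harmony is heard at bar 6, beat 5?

Beat 5 of bar 6 is beat (6−1)×7 + 5 = 40 overall.
Running totals: Bbm ends at 7, Bb6 ends at 13, Em7 ends at 18, Abmaj7 ends at 21, C#sus4 ends at 27, Db ends at 31, Ebdim ends at 38, Bb6 ends at 42.
Beat 40 falls within Bb6.

Bb6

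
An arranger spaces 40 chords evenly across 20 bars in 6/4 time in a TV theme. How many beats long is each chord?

3 beats

20 bars × 6 beats/bar = 120 beats total.
120 beats ÷ 40 chords = 3 beats per chord.
(That is a dotted half note.)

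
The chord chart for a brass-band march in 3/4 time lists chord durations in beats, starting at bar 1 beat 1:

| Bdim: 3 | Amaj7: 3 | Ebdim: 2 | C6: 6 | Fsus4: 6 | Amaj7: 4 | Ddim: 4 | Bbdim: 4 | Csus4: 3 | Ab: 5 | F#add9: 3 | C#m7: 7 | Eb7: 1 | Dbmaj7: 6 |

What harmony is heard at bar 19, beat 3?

Beat 3 of bar 19 is beat (19−1)×3 + 3 = 57 overall.
Running totals: Bdim ends at 3, Amaj7 ends at 6, Ebdim ends at 8, C6 ends at 14, Fsus4 ends at 20, Amaj7 ends at 24, Ddim ends at 28, Bbdim ends at 32, Csus4 ends at 35, Ab ends at 40, F#add9 ends at 43, C#m7 ends at 50, Eb7 ends at 51, Dbmaj7 ends at 57.
Beat 57 falls within Dbmaj7.

Dbmaj7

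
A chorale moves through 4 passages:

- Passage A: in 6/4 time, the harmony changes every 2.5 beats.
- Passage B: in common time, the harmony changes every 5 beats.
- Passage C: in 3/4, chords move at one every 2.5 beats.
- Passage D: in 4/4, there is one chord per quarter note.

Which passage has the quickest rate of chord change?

A: 6 beats/bar ÷ 2.5 beats/chord = 2.4 chords/bar.
B: 4 beats/bar ÷ 5 beats/chord = 0.8 chords/bar.
C: 3 beats/bar ÷ 2.5 beats/chord = 1.2 chords/bar.
D: 4 beats/bar ÷ 1 beat/chord = 4 chords/bar.
Fastest is D at 4 chords/bar.

Passage D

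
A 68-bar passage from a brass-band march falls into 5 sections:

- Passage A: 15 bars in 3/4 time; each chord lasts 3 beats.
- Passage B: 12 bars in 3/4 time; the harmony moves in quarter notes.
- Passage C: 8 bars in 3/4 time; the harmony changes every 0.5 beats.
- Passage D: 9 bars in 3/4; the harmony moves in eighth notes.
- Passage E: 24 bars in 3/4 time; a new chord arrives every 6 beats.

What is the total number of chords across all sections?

A: 15·3 = 45 beats, 45/3 = 15 chords.
B: 12·3 = 36 beats, 36/1 = 36 chords.
C: 8·3 = 24 beats, 24/0.5 = 48 chords.
D: 9·3 = 27 beats, 27/0.5 = 54 chords.
E: 24·3 = 72 beats, 72/6 = 12 chords.
Total: 15 + 36 + 48 + 54 + 12 = 165.

165 chords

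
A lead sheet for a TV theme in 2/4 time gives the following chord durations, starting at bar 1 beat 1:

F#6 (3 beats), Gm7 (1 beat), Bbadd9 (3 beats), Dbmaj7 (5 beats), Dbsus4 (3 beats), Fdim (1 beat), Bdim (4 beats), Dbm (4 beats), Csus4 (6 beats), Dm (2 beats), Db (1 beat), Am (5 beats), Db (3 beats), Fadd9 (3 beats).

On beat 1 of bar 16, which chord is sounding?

Dm

Beat 1 of bar 16 is beat (16−1)×2 + 1 = 31 overall.
Running totals: F#6 ends at 3, Gm7 ends at 4, Bbadd9 ends at 7, Dbmaj7 ends at 12, Dbsus4 ends at 15, Fdim ends at 16, Bdim ends at 20, Dbm ends at 24, Csus4 ends at 30, Dm ends at 32.
Beat 31 falls within Dm.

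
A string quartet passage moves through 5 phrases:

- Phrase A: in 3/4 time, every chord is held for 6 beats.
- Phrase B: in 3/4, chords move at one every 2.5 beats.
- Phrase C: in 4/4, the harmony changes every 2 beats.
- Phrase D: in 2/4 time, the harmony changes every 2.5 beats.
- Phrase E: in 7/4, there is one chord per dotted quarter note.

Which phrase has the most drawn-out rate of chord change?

Phrase A

A: each chord is 6 beats in 3/4, so 0.5 per bar.
B: each chord is 2.5 beats in 3/4, so 1.2 per bar.
C: each chord is 2 beats in 4/4, so 2 per bar.
D: each chord is 2.5 beats in 2/4, so 0.8 per bar.
E: each chord is 1.5 beats in 7/4, so 14/3 per bar.
Slowest is A at 0.5 chords/bar.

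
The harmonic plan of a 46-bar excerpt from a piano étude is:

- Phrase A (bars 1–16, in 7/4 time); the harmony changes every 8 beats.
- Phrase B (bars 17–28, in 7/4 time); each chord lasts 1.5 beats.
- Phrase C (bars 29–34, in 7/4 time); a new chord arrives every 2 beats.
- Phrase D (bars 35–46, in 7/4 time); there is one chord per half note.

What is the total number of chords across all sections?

133 chords

A has 112 beats and chords last 8 each, so 14 chords.
B has 84 beats and chords last 1.5 each, so 56 chords.
C has 42 beats and chords last 2 each, so 21 chords.
D has 84 beats and chords last 2 each, so 42 chords.
Total: 14 + 56 + 21 + 42 = 133.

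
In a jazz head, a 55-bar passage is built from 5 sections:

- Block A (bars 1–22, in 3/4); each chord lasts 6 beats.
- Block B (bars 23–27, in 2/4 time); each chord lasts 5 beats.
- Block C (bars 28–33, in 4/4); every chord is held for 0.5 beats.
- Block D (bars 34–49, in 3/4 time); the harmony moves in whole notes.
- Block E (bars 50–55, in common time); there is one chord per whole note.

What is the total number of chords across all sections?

79 chords

A has 66 beats and chords last 6 each, so 11 chords.
B has 10 beats and chords last 5 each, so 2 chords.
C has 24 beats and chords last 0.5 each, so 48 chords.
D has 48 beats and chords last 4 each, so 12 chords.
E has 24 beats and chords last 4 each, so 6 chords.
Total: 11 + 2 + 48 + 12 + 6 = 79.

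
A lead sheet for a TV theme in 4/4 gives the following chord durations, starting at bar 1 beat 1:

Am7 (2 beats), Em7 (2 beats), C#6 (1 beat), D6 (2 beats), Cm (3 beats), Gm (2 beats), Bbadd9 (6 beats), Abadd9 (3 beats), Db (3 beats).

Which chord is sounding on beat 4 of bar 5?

Abadd9

Beat 4 of bar 5 is beat (5−1)×4 + 4 = 20 overall.
Running totals: Am7 ends at 2, Em7 ends at 4, C#6 ends at 5, D6 ends at 7, Cm ends at 10, Gm ends at 12, Bbadd9 ends at 18, Abadd9 ends at 21.
Beat 20 falls within Abadd9.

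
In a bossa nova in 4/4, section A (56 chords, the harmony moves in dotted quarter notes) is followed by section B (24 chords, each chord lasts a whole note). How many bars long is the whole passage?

45 bars

A: 56 × 1.5 = 84 beats = 21 bars.
B: 24 × 4 = 96 beats = 24 bars.
Total: 21 + 24 = 45 bars.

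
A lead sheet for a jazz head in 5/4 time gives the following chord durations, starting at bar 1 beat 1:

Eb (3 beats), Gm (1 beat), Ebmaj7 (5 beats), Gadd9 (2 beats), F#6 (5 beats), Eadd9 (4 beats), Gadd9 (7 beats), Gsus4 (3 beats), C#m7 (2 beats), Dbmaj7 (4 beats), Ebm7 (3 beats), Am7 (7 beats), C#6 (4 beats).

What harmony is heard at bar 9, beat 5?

Am7

Beat 5 of bar 9 is beat (9−1)×5 + 5 = 45 overall.
Running totals: Eb ends at 3, Gm ends at 4, Ebmaj7 ends at 9, Gadd9 ends at 11, F#6 ends at 16, Eadd9 ends at 20, Gadd9 ends at 27, Gsus4 ends at 30, C#m7 ends at 32, Dbmaj7 ends at 36, Ebm7 ends at 39, Am7 ends at 46.
Beat 45 falls within Am7.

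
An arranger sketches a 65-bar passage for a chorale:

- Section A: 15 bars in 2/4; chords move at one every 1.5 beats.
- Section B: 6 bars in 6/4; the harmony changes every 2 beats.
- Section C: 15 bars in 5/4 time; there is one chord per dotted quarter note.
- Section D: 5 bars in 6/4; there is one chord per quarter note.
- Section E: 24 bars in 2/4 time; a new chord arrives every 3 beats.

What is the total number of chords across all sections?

134 chords

A has 30 beats and chords last 1.5 each, so 20 chords.
B has 36 beats and chords last 2 each, so 18 chords.
C has 75 beats and chords last 1.5 each, so 50 chords.
D has 30 beats and chords last 1 each, so 30 chords.
E has 48 beats and chords last 3 each, so 16 chords.
Total: 20 + 18 + 50 + 30 + 16 = 134.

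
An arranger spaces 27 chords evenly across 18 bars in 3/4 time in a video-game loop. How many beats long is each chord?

2 beats

18 bars × 3 beats/bar = 54 beats total.
54 beats ÷ 27 chords = 2 beats per chord.
(That is a half note.)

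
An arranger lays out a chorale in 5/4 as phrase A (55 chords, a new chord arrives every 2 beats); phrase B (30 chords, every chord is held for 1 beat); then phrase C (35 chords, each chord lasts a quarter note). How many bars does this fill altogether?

35 bars

A: 55 × 2 = 110 beats = 22 bars.
B: 30 × 1 = 30 beats = 6 bars.
C: 35 × 1 = 35 beats = 7 bars.
Total: 22 + 6 + 7 = 35 bars.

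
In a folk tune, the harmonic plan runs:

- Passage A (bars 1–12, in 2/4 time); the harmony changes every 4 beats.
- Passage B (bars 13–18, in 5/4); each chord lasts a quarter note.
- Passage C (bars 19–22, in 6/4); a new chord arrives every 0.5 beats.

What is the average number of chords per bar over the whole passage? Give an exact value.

A: 12 bars of 2 beats is 24 beats; at 4 beats each that's 6 chords.
B: 6 bars of 5 beats is 30 beats; at 1 beat each that's 30 chords.
C: 4 bars of 6 beats is 24 beats; at 0.5 beats each that's 48 chords.
Overall: 84 chords over 22 bars → 84/22 = 42/11 chords per bar.

42/11 chords per bar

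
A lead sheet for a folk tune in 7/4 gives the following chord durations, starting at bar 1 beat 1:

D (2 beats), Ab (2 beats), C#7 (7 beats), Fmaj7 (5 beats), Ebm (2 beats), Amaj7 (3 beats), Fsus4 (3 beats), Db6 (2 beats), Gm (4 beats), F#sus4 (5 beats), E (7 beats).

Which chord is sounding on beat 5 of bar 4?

Db6

Beat 5 of bar 4 is beat (4−1)×7 + 5 = 26 overall.
Running totals: D ends at 2, Ab ends at 4, C#7 ends at 11, Fmaj7 ends at 16, Ebm ends at 18, Amaj7 ends at 21, Fsus4 ends at 24, Db6 ends at 26.
Beat 26 falls within Db6.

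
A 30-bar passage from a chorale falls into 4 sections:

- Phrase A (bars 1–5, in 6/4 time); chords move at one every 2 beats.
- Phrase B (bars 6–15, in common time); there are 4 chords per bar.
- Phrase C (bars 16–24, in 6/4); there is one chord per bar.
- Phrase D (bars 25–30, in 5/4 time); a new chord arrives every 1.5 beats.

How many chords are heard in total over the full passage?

A has 30 beats and chords last 2 each, so 15 chords.
B has 40 beats and chords last 1 each, so 40 chords.
C has 54 beats and chords last 6 each, so 9 chords.
D has 30 beats and chords last 1.5 each, so 20 chords.
Total: 15 + 40 + 9 + 20 = 84.

84 chords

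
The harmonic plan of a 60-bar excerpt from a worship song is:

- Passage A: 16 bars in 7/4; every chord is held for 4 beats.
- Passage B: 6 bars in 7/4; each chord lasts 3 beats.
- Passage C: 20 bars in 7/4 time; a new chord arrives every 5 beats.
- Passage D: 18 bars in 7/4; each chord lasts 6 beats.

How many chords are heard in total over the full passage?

A: 16·7 = 112 beats, 112/4 = 28 chords.
B: 6·7 = 42 beats, 42/3 = 14 chords.
C: 20·7 = 140 beats, 140/5 = 28 chords.
D: 18·7 = 126 beats, 126/6 = 21 chords.
Total: 28 + 14 + 28 + 21 = 91.

91 chords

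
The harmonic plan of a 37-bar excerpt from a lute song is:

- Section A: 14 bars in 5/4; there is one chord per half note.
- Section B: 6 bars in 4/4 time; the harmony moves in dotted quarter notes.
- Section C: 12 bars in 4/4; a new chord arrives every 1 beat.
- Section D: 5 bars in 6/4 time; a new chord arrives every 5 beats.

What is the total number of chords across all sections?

A: 14·5 = 70 beats, 70/2 = 35 chords.
B: 6·4 = 24 beats, 24/1.5 = 16 chords.
C: 12·4 = 48 beats, 48/1 = 48 chords.
D: 5·6 = 30 beats, 30/5 = 6 chords.
Total: 35 + 16 + 48 + 6 = 105.

105 chords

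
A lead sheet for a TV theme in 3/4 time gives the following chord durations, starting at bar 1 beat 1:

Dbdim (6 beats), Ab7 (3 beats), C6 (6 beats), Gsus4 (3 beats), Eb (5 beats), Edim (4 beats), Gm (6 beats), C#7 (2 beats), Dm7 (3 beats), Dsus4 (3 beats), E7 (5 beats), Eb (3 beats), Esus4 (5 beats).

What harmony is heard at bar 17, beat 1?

Beat 1 of bar 17 is beat (17−1)×3 + 1 = 49 overall.
Running totals: Dbdim ends at 6, Ab7 ends at 9, C6 ends at 15, Gsus4 ends at 18, Eb ends at 23, Edim ends at 27, Gm ends at 33, C#7 ends at 35, Dm7 ends at 38, Dsus4 ends at 41, E7 ends at 46, Eb ends at 49.
Beat 49 falls within Eb.

Eb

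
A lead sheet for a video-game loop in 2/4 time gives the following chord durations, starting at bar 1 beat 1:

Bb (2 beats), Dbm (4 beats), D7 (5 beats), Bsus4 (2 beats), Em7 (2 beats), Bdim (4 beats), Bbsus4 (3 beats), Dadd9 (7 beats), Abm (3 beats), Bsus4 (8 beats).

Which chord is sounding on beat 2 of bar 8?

Beat 2 of bar 8 is beat (8−1)×2 + 2 = 16 overall.
Running totals: Bb ends at 2, Dbm ends at 6, D7 ends at 11, Bsus4 ends at 13, Em7 ends at 15, Bdim ends at 19.
Beat 16 falls within Bdim.

Bdim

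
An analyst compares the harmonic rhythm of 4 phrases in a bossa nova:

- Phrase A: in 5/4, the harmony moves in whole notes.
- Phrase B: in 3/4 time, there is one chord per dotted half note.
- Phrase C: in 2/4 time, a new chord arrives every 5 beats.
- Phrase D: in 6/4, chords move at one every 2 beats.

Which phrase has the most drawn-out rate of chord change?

A: each chord is 4 beats in 5/4, so 1.25 per bar.
B: each chord is 3 beats in 3/4, so 1 per bar.
C: each chord is 5 beats in 2/4, so 0.4 per bar.
D: each chord is 2 beats in 6/4, so 3 per bar.
Slowest is C at 0.4 chords/bar.

Phrase C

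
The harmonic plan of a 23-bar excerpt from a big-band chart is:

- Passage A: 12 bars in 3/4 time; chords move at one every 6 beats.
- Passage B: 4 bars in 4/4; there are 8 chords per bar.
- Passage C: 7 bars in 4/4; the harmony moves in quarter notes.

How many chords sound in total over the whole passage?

A: 12 bars × 3 beats = 36 beats; 6 beats/chord → 6 chords.
B: 4 bars × 4 beats = 16 beats; 0.5 beats/chord → 32 chords.
C: 7 bars × 4 beats = 28 beats; 1 beat/chord → 28 chords.
Total: 6 + 32 + 28 = 66.

66 chords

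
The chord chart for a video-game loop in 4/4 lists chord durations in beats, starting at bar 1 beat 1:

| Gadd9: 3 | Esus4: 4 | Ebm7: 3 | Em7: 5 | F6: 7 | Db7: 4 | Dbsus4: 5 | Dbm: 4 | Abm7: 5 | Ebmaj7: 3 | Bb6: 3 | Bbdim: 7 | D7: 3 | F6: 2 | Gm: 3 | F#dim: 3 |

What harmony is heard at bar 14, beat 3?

D7

Beat 3 of bar 14 is beat (14−1)×4 + 3 = 55 overall.
Running totals: Gadd9 ends at 3, Esus4 ends at 7, Ebm7 ends at 10, Em7 ends at 15, F6 ends at 22, Db7 ends at 26, Dbsus4 ends at 31, Dbm ends at 35, Abm7 ends at 40, Ebmaj7 ends at 43, Bb6 ends at 46, Bbdim ends at 53, D7 ends at 56.
Beat 55 falls within D7.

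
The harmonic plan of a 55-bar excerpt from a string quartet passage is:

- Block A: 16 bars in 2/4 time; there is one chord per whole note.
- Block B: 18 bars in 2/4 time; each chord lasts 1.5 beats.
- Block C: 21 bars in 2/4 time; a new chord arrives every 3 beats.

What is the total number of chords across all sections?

46 chords

A: 16 bars × 2 beats = 32 beats; 4 beats/chord → 8 chords.
B: 18 bars × 2 beats = 36 beats; 1.5 beats/chord → 24 chords.
C: 21 bars × 2 beats = 42 beats; 3 beats/chord → 14 chords.
Total: 8 + 24 + 14 = 46.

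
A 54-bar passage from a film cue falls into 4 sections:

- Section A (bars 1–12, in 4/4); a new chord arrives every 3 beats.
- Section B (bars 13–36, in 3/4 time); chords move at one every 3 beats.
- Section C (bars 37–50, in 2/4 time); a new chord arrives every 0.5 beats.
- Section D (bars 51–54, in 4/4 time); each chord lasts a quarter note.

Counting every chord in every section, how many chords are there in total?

A: 12·4 = 48 beats, 48/3 = 16 chords.
B: 24·3 = 72 beats, 72/3 = 24 chords.
C: 14·2 = 28 beats, 28/0.5 = 56 chords.
D: 4·4 = 16 beats, 16/1 = 16 chords.
Total: 16 + 24 + 56 + 16 = 112.

112 chords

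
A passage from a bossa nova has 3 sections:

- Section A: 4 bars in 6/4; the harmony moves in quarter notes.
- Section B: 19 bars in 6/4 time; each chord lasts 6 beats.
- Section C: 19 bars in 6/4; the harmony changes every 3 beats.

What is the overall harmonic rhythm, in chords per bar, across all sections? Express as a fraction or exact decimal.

A: 4 bars of 6 beats is 24 beats; at 1 beat each that's 24 chords.
B: 19 bars of 6 beats is 114 beats; at 6 beats each that's 19 chords.
C: 19 bars of 6 beats is 114 beats; at 3 beats each that's 38 chords.
Overall: 81 chords over 42 bars → 81/42 = 27/14 chords per bar.

27/14 chords per bar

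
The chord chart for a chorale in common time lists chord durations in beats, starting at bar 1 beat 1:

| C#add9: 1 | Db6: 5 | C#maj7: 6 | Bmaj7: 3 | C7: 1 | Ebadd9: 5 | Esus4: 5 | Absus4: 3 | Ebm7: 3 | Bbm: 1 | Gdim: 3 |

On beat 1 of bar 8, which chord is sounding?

Absus4

Beat 1 of bar 8 is beat (8−1)×4 + 1 = 29 overall.
Running totals: C#add9 ends at 1, Db6 ends at 6, C#maj7 ends at 12, Bmaj7 ends at 15, C7 ends at 16, Ebadd9 ends at 21, Esus4 ends at 26, Absus4 ends at 29.
Beat 29 falls within Absus4.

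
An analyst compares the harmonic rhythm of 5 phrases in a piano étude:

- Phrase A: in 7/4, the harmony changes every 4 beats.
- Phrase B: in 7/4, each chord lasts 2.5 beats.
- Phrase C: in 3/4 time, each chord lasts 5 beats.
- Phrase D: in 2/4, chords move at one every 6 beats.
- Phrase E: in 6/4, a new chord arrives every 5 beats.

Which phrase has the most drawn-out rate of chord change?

A: each chord is 4 beats in 7/4, so 1.75 per bar.
B: each chord is 2.5 beats in 7/4, so 2.8 per bar.
C: each chord is 5 beats in 3/4, so 0.6 per bar.
D: each chord is 6 beats in 2/4, so 1/3 per bar.
E: each chord is 5 beats in 6/4, so 1.2 per bar.
Slowest is D at 1/3 chords/bar.

Phrase D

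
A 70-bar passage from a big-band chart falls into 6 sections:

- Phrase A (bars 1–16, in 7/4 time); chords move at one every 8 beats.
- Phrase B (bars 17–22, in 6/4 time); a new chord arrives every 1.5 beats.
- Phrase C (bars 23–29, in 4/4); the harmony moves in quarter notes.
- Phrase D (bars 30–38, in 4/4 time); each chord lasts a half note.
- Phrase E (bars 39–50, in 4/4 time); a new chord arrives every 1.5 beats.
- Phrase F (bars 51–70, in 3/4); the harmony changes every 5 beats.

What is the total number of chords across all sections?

128 chords

A: 16 bars × 7 beats = 112 beats; 8 beats/chord → 14 chords.
B: 6 bars × 6 beats = 36 beats; 1.5 beats/chord → 24 chords.
C: 7 bars × 4 beats = 28 beats; 1 beat/chord → 28 chords.
D: 9 bars × 4 beats = 36 beats; 2 beats/chord → 18 chords.
E: 12 bars × 4 beats = 48 beats; 1.5 beats/chord → 32 chords.
F: 20 bars × 3 beats = 60 beats; 5 beats/chord → 12 chords.
Total: 14 + 24 + 28 + 18 + 32 + 12 = 128.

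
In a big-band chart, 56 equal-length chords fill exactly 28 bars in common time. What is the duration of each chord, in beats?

2 beats

28 bars × 4 beats/bar = 112 beats total.
112 beats ÷ 56 chords = 2 beats per chord.
(That is a half note.)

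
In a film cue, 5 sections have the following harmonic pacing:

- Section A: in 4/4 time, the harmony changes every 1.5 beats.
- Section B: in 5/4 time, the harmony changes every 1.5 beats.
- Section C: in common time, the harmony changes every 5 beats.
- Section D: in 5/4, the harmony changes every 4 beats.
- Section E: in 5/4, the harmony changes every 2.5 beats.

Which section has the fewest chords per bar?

Section C

A: each chord is 1.5 beats in 4/4, so 8/3 per bar.
B: each chord is 1.5 beats in 5/4, so 10/3 per bar.
C: each chord is 5 beats in 4/4, so 0.8 per bar.
D: each chord is 4 beats in 5/4, so 1.25 per bar.
E: each chord is 2.5 beats in 5/4, so 2 per bar.
Slowest is C at 0.8 chords/bar.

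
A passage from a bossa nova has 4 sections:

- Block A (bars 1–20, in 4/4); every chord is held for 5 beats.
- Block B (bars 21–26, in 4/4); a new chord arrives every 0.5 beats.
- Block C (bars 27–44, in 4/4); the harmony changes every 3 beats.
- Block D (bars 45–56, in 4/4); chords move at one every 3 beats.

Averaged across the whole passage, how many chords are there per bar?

13/7 chords per bar

A: 20 × 4 = 80 beats ÷ 5 = 16 chords.
B: 6 × 4 = 24 beats ÷ 0.5 = 48 chords.
C: 18 × 4 = 72 beats ÷ 3 = 24 chords.
D: 12 × 4 = 48 beats ÷ 3 = 16 chords.
Overall: 104 chords over 56 bars → 104/56 = 13/7 chords per bar.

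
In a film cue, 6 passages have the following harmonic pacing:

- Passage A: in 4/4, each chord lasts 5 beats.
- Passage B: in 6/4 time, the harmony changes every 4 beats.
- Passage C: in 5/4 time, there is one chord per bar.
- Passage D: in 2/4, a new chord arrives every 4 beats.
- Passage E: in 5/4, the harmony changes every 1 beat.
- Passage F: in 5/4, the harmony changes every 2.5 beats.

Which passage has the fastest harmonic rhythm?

A: 4/5 = 0.8 chords/bar.
B: 6/4 = 1.5 chords/bar.
C: 5/5 = 1 chord/bar.
D: 2/4 = 0.5 chords/bar.
E: 5/1 = 5 chords/bar.
F: 5/2.5 = 2 chords/bar.
Fastest is E at 5 chords/bar.

Passage E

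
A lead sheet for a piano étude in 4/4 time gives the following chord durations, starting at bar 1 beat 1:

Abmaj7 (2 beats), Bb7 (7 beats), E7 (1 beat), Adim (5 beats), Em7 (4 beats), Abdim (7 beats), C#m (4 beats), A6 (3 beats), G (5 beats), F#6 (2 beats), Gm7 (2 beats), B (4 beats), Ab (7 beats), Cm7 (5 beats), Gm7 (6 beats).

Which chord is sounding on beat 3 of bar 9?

G

Beat 3 of bar 9 is beat (9−1)×4 + 3 = 35 overall.
Running totals: Abmaj7 ends at 2, Bb7 ends at 9, E7 ends at 10, Adim ends at 15, Em7 ends at 19, Abdim ends at 26, C#m ends at 30, A6 ends at 33, G ends at 38.
Beat 35 falls within G.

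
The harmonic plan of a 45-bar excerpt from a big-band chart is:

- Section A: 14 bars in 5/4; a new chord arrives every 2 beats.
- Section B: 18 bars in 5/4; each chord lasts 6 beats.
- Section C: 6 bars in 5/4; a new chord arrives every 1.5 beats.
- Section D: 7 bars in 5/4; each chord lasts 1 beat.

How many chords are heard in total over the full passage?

A has 70 beats and chords last 2 each, so 35 chords.
B has 90 beats and chords last 6 each, so 15 chords.
C has 30 beats and chords last 1.5 each, so 20 chords.
D has 35 beats and chords last 1 each, so 35 chords.
Total: 35 + 15 + 20 + 35 = 105.

105 chords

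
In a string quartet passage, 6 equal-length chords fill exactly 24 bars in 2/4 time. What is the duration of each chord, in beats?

24 bars × 2 beats/bar = 48 beats total.
48 beats ÷ 6 chords = 8 beats per chord.

8 beats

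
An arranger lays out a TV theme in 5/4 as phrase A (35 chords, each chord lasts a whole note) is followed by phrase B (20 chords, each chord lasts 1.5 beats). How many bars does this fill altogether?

A: 35 × 4 = 140 beats = 28 bars.
B: 20 × 1.5 = 30 beats = 6 bars.
Total: 28 + 6 = 34 bars.

34 bars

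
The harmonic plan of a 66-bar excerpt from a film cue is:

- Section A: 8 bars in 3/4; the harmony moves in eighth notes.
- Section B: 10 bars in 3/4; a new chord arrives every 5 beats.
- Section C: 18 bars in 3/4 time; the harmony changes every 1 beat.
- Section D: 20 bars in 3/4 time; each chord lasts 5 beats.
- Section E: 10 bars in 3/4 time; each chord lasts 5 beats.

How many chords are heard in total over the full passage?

A has 24 beats and chords last 0.5 each, so 48 chords.
B has 30 beats and chords last 5 each, so 6 chords.
C has 54 beats and chords last 1 each, so 54 chords.
D has 60 beats and chords last 5 each, so 12 chords.
E has 30 beats and chords last 5 each, so 6 chords.
Total: 48 + 6 + 54 + 12 + 6 = 126.

126 chords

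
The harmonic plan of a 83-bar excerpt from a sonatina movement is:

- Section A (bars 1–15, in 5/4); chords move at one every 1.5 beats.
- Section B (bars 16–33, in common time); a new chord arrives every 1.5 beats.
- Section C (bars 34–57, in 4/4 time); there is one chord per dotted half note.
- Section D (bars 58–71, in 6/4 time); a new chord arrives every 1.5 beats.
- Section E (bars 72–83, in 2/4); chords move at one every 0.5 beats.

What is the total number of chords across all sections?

A: 15·5 = 75 beats, 75/1.5 = 50 chords.
B: 18·4 = 72 beats, 72/1.5 = 48 chords.
C: 24·4 = 96 beats, 96/3 = 32 chords.
D: 14·6 = 84 beats, 84/1.5 = 56 chords.
E: 12·2 = 24 beats, 24/0.5 = 48 chords.
Total: 50 + 48 + 32 + 56 + 48 = 234.

234 chords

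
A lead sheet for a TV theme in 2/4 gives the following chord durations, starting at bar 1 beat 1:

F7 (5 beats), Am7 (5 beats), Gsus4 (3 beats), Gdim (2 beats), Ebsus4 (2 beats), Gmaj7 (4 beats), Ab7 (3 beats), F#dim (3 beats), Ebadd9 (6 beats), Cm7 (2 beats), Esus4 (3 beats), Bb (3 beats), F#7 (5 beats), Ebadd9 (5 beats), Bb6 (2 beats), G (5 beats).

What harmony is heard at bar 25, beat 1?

Beat 1 of bar 25 is beat (25−1)×2 + 1 = 49 overall.
Running totals: F7 ends at 5, Am7 ends at 10, Gsus4 ends at 13, Gdim ends at 15, Ebsus4 ends at 17, Gmaj7 ends at 21, Ab7 ends at 24, F#dim ends at 27, Ebadd9 ends at 33, Cm7 ends at 35, Esus4 ends at 38, Bb ends at 41, F#7 ends at 46, Ebadd9 ends at 51.
Beat 49 falls within Ebadd9.

Ebadd9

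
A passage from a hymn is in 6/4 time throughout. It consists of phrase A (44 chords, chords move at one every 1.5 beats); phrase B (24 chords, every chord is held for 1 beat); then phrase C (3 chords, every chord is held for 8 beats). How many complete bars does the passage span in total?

A: 44 × 1.5 = 66 beats = 11 bars.
B: 24 × 1 = 24 beats = 4 bars.
C: 3 × 8 = 24 beats = 4 bars.
Total: 11 + 4 + 4 = 19 bars.

19 bars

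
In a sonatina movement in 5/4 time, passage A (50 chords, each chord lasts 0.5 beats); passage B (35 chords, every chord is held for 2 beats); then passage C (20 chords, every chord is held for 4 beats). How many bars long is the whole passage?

35 bars

A: 50 × 0.5 = 25 beats = 5 bars.
B: 35 × 2 = 70 beats = 14 bars.
C: 20 × 4 = 80 beats = 16 bars.
Total: 5 + 14 + 16 = 35 bars.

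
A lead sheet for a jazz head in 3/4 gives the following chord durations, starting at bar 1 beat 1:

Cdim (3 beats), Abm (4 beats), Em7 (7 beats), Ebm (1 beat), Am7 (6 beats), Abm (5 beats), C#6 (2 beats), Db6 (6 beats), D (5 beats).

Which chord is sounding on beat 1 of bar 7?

Beat 1 of bar 7 is beat (7−1)×3 + 1 = 19 overall.
Running totals: Cdim ends at 3, Abm ends at 7, Em7 ends at 14, Ebm ends at 15, Am7 ends at 21.
Beat 19 falls within Am7.

Am7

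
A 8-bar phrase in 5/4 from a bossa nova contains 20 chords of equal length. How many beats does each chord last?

2 beats

8 bars × 5 beats/bar = 40 beats total.
40 beats ÷ 20 chords = 2 beats per chord.
(That is a half note.)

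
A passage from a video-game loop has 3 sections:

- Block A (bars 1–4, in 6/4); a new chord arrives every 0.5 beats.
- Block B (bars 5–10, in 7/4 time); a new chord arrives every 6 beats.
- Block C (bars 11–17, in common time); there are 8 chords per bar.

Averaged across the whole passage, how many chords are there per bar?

A: 4 bars of 6 beats is 24 beats; at 0.5 beats each that's 48 chords.
B: 6 bars of 7 beats is 42 beats; at 6 beats each that's 7 chords.
C: 7 bars of 4 beats is 28 beats; at 0.5 beats each that's 56 chords.
Overall: 111 chords over 17 bars → 111/17 = 111/17 chords per bar.

111/17 chords per bar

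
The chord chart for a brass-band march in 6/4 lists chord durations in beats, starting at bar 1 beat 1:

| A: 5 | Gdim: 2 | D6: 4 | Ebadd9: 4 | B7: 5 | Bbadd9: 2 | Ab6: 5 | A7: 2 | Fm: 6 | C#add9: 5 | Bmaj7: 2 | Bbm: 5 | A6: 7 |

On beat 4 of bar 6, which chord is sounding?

Beat 4 of bar 6 is beat (6−1)×6 + 4 = 34 overall.
Running totals: A ends at 5, Gdim ends at 7, D6 ends at 11, Ebadd9 ends at 15, B7 ends at 20, Bbadd9 ends at 22, Ab6 ends at 27, A7 ends at 29, Fm ends at 35.
Beat 34 falls within Fm.

Fm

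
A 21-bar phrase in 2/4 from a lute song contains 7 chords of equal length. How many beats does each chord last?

21 bars × 2 beats/bar = 42 beats total.
42 beats ÷ 7 chords = 6 beats per chord.

6 beats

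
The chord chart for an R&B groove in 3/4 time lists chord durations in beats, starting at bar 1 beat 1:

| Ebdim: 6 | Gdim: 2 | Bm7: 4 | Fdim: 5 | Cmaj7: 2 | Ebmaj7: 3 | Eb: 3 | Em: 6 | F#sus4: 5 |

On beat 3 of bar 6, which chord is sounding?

Beat 3 of bar 6 is beat (6−1)×3 + 3 = 18 overall.
Running totals: Ebdim ends at 6, Gdim ends at 8, Bm7 ends at 12, Fdim ends at 17, Cmaj7 ends at 19.
Beat 18 falls within Cmaj7.

Cmaj7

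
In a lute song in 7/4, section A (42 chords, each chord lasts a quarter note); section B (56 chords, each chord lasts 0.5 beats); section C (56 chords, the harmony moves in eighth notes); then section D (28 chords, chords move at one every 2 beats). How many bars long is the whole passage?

A: 42 × 1 = 42 beats = 6 bars.
B: 56 × 0.5 = 28 beats = 4 bars.
C: 56 × 0.5 = 28 beats = 4 bars.
D: 28 × 2 = 56 beats = 8 bars.
Total: 6 + 4 + 4 + 8 = 22 bars.

22 bars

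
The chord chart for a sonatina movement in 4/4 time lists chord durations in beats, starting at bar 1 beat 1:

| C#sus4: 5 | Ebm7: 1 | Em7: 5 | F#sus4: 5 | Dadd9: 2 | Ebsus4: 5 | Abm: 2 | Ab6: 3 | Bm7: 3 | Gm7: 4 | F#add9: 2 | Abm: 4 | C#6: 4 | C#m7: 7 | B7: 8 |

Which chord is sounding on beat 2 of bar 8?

Beat 2 of bar 8 is beat (8−1)×4 + 2 = 30 overall.
Running totals: C#sus4 ends at 5, Ebm7 ends at 6, Em7 ends at 11, F#sus4 ends at 16, Dadd9 ends at 18, Ebsus4 ends at 23, Abm ends at 25, Ab6 ends at 28, Bm7 ends at 31.
Beat 30 falls within Bm7.

Bm7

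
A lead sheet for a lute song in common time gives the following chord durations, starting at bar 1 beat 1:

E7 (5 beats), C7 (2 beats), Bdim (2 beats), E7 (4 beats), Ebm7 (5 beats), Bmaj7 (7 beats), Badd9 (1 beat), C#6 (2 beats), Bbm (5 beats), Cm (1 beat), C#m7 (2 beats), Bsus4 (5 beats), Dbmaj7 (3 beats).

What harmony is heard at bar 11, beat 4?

Beat 4 of bar 11 is beat (11−1)×4 + 4 = 44 overall.
Running totals: E7 ends at 5, C7 ends at 7, Bdim ends at 9, E7 ends at 13, Ebm7 ends at 18, Bmaj7 ends at 25, Badd9 ends at 26, C#6 ends at 28, Bbm ends at 33, Cm ends at 34, C#m7 ends at 36, Bsus4 ends at 41, Dbmaj7 ends at 44.
Beat 44 falls within Dbmaj7.

Dbmaj7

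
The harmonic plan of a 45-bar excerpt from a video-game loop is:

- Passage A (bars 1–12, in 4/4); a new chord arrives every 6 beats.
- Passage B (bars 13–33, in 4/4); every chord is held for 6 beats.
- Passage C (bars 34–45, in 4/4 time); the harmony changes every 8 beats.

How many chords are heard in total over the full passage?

28 chords

A has 48 beats and chords last 6 each, so 8 chords.
B has 84 beats and chords last 6 each, so 14 chords.
C has 48 beats and chords last 8 each, so 6 chords.
Total: 8 + 14 + 6 = 28.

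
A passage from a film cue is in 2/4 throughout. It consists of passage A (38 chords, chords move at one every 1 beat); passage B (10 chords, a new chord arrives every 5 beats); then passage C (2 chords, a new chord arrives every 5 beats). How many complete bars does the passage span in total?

A: 38 × 1 = 38 beats = 19 bars.
B: 10 × 5 = 50 beats = 25 bars.
C: 2 × 5 = 10 beats = 5 bars.
Total: 19 + 25 + 5 = 49 bars.

49 bars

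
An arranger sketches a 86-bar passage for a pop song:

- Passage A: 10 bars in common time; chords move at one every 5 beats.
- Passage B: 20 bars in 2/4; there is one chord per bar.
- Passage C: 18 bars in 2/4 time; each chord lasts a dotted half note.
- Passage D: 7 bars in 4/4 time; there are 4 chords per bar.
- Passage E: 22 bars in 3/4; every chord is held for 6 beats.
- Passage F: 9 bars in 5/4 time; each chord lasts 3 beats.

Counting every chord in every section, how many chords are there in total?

A: 10 bars × 4 beats = 40 beats; 5 beats/chord → 8 chords.
B: 20 bars × 2 beats = 40 beats; 2 beats/chord → 20 chords.
C: 18 bars × 2 beats = 36 beats; 3 beats/chord → 12 chords.
D: 7 bars × 4 beats = 28 beats; 1 beat/chord → 28 chords.
E: 22 bars × 3 beats = 66 beats; 6 beats/chord → 11 chords.
F: 9 bars × 5 beats = 45 beats; 3 beats/chord → 15 chords.
Total: 8 + 20 + 12 + 28 + 11 + 15 = 94.

94 chords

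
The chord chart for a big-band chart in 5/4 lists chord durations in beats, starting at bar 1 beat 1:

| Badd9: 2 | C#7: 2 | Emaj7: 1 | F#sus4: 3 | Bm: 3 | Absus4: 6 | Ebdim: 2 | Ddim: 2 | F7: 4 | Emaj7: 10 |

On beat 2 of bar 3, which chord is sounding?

Beat 2 of bar 3 is beat (3−1)×5 + 2 = 12 overall.
Running totals: Badd9 ends at 2, C#7 ends at 4, Emaj7 ends at 5, F#sus4 ends at 8, Bm ends at 11, Absus4 ends at 17.
Beat 12 falls within Absus4.

Absus4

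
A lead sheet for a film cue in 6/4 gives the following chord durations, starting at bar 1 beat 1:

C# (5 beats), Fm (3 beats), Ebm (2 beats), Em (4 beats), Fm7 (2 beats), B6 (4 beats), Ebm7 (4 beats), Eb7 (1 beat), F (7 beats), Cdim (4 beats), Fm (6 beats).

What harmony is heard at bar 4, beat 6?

Ebm7

Beat 6 of bar 4 is beat (4−1)×6 + 6 = 24 overall.
Running totals: C# ends at 5, Fm ends at 8, Ebm ends at 10, Em ends at 14, Fm7 ends at 16, B6 ends at 20, Ebm7 ends at 24.
Beat 24 falls within Ebm7.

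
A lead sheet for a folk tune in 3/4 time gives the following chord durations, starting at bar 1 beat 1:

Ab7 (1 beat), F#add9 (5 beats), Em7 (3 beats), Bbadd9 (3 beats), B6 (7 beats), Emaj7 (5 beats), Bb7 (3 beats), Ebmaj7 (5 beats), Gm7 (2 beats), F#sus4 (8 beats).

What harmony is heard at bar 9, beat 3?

Beat 3 of bar 9 is beat (9−1)×3 + 3 = 27 overall.
Running totals: Ab7 ends at 1, F#add9 ends at 6, Em7 ends at 9, Bbadd9 ends at 12, B6 ends at 19, Emaj7 ends at 24, Bb7 ends at 27.
Beat 27 falls within Bb7.

Bb7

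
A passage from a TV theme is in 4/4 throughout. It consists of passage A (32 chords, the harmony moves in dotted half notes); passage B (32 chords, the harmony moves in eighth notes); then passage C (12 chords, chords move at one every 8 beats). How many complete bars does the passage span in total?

A: 32 × 3 = 96 beats = 24 bars.
B: 32 × 0.5 = 16 beats = 4 bars.
C: 12 × 8 = 96 beats = 24 bars.
Total: 24 + 4 + 24 = 52 bars.

52 bars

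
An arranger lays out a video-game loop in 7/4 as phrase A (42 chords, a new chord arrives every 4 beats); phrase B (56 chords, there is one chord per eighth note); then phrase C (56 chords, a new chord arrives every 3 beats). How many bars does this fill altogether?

A: 42 × 4 = 168 beats = 24 bars.
B: 56 × 0.5 = 28 beats = 4 bars.
C: 56 × 3 = 168 beats = 24 bars.
Total: 24 + 4 + 24 = 52 bars.

52 bars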